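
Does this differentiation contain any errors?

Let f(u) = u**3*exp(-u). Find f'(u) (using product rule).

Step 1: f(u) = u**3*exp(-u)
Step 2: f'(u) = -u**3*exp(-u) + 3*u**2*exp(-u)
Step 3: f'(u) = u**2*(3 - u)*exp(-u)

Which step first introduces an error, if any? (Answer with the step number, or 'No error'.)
No error

All steps in this derivation are correct.
The final answer f'(u) = u**2*(3 - u)*exp(-u) is valid.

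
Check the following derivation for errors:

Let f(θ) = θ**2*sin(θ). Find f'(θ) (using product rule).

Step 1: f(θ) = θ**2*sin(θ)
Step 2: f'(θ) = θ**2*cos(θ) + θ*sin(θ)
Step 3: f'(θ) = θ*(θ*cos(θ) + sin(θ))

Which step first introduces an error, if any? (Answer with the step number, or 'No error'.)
Step 2

Step 2 is incorrect due to a wrong coefficient.
The step shows: θ**2*cos(θ) + θ*sin(θ)
The correct value should be: θ**2*cos(θ) + 2*θ*sin(θ)

Explanation: The coefficient 2 was incorrectly written as 1: the term 2*θ*sin(θ) was incorrectly written as θ*sin(θ)
The later steps are derived from this incorrect expression, so the error originates in Step 2.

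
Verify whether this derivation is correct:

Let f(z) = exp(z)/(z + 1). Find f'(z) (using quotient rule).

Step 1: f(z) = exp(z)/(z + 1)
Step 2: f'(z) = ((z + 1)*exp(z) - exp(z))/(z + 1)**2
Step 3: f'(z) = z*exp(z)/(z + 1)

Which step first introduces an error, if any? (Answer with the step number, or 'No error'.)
Step 3

Step 3 is incorrect due to a wrong exponent.
The step shows: z*exp(z)/(z + 1)
The correct value should be: z*exp(z)/(z + 1)**2

Explanation: The exponent -2 on z + 1 was incorrectly written as -1: the term z*exp(z)/(z + 1)**2 was incorrectly written as z*exp(z)/(z + 1)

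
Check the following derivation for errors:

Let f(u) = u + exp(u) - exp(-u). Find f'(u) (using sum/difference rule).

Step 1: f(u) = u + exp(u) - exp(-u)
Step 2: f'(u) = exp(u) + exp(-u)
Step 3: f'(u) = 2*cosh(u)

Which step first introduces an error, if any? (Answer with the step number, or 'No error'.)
Step 2

Step 2 is incorrect due to a dropped term.
The step shows: exp(u) + exp(-u)
The correct value should be: exp(u) + 1 + exp(-u)

Explanation: A term was dropped: the term 1 was incorrectly omitted
The later steps are derived from this incorrect expression, so the error originates in Step 2.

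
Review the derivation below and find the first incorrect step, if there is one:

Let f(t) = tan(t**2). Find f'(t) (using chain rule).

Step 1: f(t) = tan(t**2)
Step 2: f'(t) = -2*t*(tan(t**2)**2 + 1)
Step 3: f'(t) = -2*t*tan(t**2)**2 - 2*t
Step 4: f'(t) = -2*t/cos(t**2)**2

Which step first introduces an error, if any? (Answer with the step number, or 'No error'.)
Step 2

Step 2 is incorrect due to a sign flip.
The step shows: -2*t*(tan(t**2)**2 + 1)
The correct value should be: 2*t*(tan(t**2)**2 + 1)

Explanation: The sign of the whole expression was flipped: the term 2*t*(tan(t**2)**2 + 1) was incorrectly written as -2*t*(tan(t**2)**2 + 1)
The later steps are derived from this incorrect expression, so the error originates in Step 2.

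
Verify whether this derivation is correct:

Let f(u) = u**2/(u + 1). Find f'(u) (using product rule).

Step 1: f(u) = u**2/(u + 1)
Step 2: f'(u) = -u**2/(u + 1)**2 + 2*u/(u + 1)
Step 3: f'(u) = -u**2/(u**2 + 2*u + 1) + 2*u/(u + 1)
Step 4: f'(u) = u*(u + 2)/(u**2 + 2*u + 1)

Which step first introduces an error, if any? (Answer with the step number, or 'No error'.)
No error

All steps in this derivation are correct.
The final answer f'(u) = u*(u + 2)/(u**2 + 2*u + 1) is valid.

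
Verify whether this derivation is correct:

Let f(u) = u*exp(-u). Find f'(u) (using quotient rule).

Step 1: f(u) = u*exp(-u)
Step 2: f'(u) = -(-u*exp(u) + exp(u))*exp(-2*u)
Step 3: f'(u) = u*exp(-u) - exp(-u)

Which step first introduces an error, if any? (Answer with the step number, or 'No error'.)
Step 2

Step 2 is incorrect due to a sign flip.
The step shows: -(-u*exp(u) + exp(u))*exp(-2*u)
The correct value should be: (-u*exp(u) + exp(u))*exp(-2*u)

Explanation: The sign of the whole expression was flipped: the term (-u*exp(u) + exp(u))*exp(-2*u) was incorrectly written as -(-u*exp(u) + exp(u))*exp(-2*u)
The later steps are derived from this incorrect expression, so the error originates in Step 2.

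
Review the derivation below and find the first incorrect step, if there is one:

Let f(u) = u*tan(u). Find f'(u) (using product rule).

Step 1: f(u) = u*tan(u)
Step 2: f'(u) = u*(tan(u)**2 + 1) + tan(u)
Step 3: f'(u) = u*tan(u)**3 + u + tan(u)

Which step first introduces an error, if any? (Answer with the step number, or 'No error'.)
Step 3

Step 3 is incorrect due to a wrong exponent.
The step shows: u*tan(u)**3 + u + tan(u)
The correct value should be: u*tan(u)**2 + u + tan(u)

Explanation: The exponent 2 on tan(u) was incorrectly written as 3: the term u*tan(u)**2 was incorrectly written as u*tan(u)**3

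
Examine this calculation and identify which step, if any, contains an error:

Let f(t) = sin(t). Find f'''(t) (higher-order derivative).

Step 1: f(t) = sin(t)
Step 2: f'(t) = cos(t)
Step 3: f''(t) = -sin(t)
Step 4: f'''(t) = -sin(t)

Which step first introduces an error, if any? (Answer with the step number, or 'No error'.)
Step 4

Step 4 is incorrect due to a wrong trig function.
The step shows: -sin(t)
The correct value should be: -cos(t)

Explanation: cos(t) was incorrectly written as sin(t): the term -cos(t) was incorrectly written as -sin(t)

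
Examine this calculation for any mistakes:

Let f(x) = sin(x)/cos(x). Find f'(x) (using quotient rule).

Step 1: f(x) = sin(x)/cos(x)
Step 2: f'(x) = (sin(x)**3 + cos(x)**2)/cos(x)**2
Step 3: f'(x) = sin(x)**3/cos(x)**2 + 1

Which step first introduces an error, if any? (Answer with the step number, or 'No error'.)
Step 2

Step 2 is incorrect due to a wrong exponent.
The step shows: (sin(x)**3 + cos(x)**2)/cos(x)**2
The correct value should be: (sin(x)**2 + cos(x)**2)/cos(x)**2

Explanation: The exponent 2 on sin(x) was incorrectly written as 3: the term (sin(x)**2 + cos(x)**2)/cos(x)**2 was incorrectly written as (sin(x)**3 + cos(x)**2)/cos(x)**2
The later steps are derived from this incorrect expression, so the error originates in Step 2.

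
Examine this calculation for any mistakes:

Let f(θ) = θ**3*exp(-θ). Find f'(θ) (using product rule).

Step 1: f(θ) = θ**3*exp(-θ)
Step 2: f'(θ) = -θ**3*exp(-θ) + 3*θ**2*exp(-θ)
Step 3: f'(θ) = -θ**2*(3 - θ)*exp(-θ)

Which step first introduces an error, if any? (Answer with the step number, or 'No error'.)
Step 3

Step 3 is incorrect due to a sign flip.
The step shows: -θ**2*(3 - θ)*exp(-θ)
The correct value should be: θ**2*(3 - θ)*exp(-θ)

Explanation: The sign of the whole expression was flipped: the term θ**2*(3 - θ)*exp(-θ) was incorrectly written as -θ**2*(3 - θ)*exp(-θ)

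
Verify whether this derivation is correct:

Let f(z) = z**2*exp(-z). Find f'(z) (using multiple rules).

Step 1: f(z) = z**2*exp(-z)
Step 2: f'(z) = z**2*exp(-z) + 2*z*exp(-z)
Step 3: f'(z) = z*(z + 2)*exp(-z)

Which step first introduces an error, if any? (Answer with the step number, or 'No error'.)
Step 2

Step 2 is incorrect due to a sign flip.
The step shows: z**2*exp(-z) + 2*z*exp(-z)
The correct value should be: -z**2*exp(-z) + 2*z*exp(-z)

Explanation: The sign of one term was flipped: the term -z**2*exp(-z) was incorrectly written as z**2*exp(-z)
The later steps are derived from this incorrect expression, so the error originates in Step 2.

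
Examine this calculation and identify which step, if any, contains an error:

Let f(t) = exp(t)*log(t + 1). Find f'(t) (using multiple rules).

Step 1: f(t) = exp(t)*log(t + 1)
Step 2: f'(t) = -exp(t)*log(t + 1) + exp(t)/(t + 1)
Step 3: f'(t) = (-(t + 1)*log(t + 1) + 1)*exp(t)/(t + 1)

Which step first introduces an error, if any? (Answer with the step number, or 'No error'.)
Step 2

Step 2 is incorrect due to a sign flip.
The step shows: -exp(t)*log(t + 1) + exp(t)/(t + 1)
The correct value should be: exp(t)*log(t + 1) + exp(t)/(t + 1)

Explanation: The sign of one term was flipped: the term exp(t)*log(t + 1) was incorrectly written as -exp(t)*log(t + 1)
The later steps are derived from this incorrect expression, so the error originates in Step 2.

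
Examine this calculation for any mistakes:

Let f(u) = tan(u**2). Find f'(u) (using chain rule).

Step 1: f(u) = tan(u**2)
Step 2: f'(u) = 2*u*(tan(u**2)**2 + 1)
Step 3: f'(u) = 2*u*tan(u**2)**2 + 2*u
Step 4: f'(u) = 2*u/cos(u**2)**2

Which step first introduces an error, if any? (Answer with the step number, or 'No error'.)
No error

All steps in this derivation are correct.
The final answer f'(u) = 2*u/cos(u**2)**2 is valid.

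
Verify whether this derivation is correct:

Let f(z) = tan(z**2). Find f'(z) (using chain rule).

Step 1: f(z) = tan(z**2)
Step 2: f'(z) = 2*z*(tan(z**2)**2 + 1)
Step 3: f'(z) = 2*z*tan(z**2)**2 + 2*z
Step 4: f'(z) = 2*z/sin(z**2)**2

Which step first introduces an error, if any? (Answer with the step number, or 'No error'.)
Step 4

Step 4 is incorrect due to a wrong trig function.
The step shows: 2*z/sin(z**2)**2
The correct value should be: 2*z/cos(z**2)**2

Explanation: cos(z**2) was incorrectly written as sin(z**2): the term 2*z/cos(z**2)**2 was incorrectly written as 2*z/sin(z**2)**2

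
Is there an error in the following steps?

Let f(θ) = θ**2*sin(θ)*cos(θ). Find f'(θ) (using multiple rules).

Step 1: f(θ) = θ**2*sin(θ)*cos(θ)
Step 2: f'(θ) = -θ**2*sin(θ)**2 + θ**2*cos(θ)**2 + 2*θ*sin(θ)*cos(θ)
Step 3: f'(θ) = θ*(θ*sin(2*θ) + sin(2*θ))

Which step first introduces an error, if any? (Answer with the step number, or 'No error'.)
Step 3

Step 3 is incorrect due to a wrong trig function.
The step shows: θ*(θ*sin(2*θ) + sin(2*θ))
The correct value should be: θ*(θ*cos(2*θ) + sin(2*θ))

Explanation: cos(2*θ) was incorrectly written as sin(2*θ): the term θ*(θ*cos(2*θ) + sin(2*θ)) was incorrectly written as θ*(θ*sin(2*θ) + sin(2*θ))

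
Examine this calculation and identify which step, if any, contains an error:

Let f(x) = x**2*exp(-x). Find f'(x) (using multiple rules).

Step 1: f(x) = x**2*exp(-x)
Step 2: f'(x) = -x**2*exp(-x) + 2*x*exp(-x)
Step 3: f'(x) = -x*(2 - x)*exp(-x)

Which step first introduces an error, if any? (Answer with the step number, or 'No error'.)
Step 3

Step 3 is incorrect due to a sign flip.
The step shows: -x*(2 - x)*exp(-x)
The correct value should be: x*(2 - x)*exp(-x)

Explanation: The sign of the whole expression was flipped: the term x*(2 - x)*exp(-x) was incorrectly written as -x*(2 - x)*exp(-x)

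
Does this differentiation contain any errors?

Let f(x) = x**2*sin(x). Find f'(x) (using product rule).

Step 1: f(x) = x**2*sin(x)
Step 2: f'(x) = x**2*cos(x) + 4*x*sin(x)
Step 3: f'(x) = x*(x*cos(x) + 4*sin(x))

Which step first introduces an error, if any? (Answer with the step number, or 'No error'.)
Step 2

Step 2 is incorrect due to a wrong coefficient.
The step shows: x**2*cos(x) + 4*x*sin(x)
The correct value should be: x**2*cos(x) + 2*x*sin(x)

Explanation: The coefficient 2 was incorrectly written as 4: the term 2*x*sin(x) was incorrectly written as 4*x*sin(x)
The later steps are derived from this incorrect expression, so the error originates in Step 2.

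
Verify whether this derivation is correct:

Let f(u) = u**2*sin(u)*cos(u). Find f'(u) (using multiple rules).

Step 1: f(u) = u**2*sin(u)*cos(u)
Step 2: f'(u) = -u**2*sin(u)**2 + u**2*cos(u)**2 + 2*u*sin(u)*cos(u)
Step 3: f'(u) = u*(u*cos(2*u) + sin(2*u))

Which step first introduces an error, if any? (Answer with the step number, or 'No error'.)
No error

All steps in this derivation are correct.
The final answer f'(u) = u*(u*cos(2*u) + sin(2*u)) is valid.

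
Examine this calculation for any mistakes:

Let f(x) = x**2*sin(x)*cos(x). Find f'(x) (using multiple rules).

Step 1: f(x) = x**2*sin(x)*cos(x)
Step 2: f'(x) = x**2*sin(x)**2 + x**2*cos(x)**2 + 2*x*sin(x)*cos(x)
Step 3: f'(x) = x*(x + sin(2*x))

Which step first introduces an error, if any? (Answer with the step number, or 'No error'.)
Step 2

Step 2 is incorrect due to a sign flip.
The step shows: x**2*sin(x)**2 + x**2*cos(x)**2 + 2*x*sin(x)*cos(x)
The correct value should be: -x**2*sin(x)**2 + x**2*cos(x)**2 + 2*x*sin(x)*cos(x)

Explanation: The sign of one term was flipped: the term -x**2*sin(x)**2 was incorrectly written as x**2*sin(x)**2
The later steps are derived from this incorrect expression, so the error originates in Step 2.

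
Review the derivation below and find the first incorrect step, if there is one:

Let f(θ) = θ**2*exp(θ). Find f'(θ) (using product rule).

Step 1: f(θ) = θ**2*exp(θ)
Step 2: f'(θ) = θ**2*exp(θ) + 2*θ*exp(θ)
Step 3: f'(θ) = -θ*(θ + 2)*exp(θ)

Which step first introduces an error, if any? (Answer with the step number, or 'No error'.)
Step 3

Step 3 is incorrect due to a sign flip.
The step shows: -θ*(θ + 2)*exp(θ)
The correct value should be: θ*(θ + 2)*exp(θ)

Explanation: The sign of the whole expression was flipped: the term θ*(θ + 2)*exp(θ) was incorrectly written as -θ*(θ + 2)*exp(θ)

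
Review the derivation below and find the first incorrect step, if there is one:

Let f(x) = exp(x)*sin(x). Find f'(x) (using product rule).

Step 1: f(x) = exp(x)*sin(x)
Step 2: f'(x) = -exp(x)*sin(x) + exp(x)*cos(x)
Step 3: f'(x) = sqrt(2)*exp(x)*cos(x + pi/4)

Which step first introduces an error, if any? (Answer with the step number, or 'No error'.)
Step 2

Step 2 is incorrect due to a sign flip.
The step shows: -exp(x)*sin(x) + exp(x)*cos(x)
The correct value should be: exp(x)*sin(x) + exp(x)*cos(x)

Explanation: The sign of one term was flipped: the term exp(x)*sin(x) was incorrectly written as -exp(x)*sin(x)
The later steps are derived from this incorrect expression, so the error originates in Step 2.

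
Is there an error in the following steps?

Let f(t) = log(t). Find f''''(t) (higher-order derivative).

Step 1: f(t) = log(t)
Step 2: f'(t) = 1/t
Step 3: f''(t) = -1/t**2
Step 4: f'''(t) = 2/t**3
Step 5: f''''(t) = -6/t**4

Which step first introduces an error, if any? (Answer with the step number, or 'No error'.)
No error

All steps in this derivation are correct.
The final answer f''''(t) = -6/t**4 is valid.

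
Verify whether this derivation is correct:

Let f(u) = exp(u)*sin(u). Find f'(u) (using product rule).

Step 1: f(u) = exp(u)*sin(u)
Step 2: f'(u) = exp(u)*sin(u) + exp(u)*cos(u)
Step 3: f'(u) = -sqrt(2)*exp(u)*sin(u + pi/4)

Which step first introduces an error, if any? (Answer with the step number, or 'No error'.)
Step 3

Step 3 is incorrect due to a sign flip.
The step shows: -sqrt(2)*exp(u)*sin(u + pi/4)
The correct value should be: sqrt(2)*exp(u)*sin(u + pi/4)

Explanation: The sign of the whole expression was flipped: the term sqrt(2)*exp(u)*sin(u + pi/4) was incorrectly written as -sqrt(2)*exp(u)*sin(u + pi/4)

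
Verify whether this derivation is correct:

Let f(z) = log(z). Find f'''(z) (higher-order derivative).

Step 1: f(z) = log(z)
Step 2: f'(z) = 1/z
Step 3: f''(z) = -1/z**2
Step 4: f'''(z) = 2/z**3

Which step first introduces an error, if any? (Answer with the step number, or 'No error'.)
No error

All steps in this derivation are correct.
The final answer f'''(z) = 2/z**3 is valid.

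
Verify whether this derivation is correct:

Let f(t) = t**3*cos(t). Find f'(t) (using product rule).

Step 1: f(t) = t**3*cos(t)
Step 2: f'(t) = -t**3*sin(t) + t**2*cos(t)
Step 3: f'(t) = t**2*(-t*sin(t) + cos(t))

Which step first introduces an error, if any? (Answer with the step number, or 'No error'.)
Step 2

Step 2 is incorrect due to a wrong coefficient.
The step shows: -t**3*sin(t) + t**2*cos(t)
The correct value should be: -t**3*sin(t) + 3*t**2*cos(t)

Explanation: The coefficient 3 was incorrectly written as 1: the term 3*t**2*cos(t) was incorrectly written as t**2*cos(t)
The later steps are derived from this incorrect expression, so the error originates in Step 2.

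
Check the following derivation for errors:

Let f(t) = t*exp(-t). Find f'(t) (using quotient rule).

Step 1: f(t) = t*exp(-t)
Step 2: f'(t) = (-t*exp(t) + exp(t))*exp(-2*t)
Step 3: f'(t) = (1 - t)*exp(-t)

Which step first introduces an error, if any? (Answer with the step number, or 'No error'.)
No error

All steps in this derivation are correct.
The final answer f'(t) = (1 - t)*exp(-t) is valid.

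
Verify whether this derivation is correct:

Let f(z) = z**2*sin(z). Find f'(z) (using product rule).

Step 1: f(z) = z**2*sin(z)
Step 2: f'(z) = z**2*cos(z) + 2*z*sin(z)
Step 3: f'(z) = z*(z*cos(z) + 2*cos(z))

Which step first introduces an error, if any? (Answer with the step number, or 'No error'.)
Step 3

Step 3 is incorrect due to a wrong trig function.
The step shows: z*(z*cos(z) + 2*cos(z))
The correct value should be: z*(z*cos(z) + 2*sin(z))

Explanation: sin(z) was incorrectly written as cos(z): the term z*(z*cos(z) + 2*sin(z)) was incorrectly written as z*(z*cos(z) + 2*cos(z))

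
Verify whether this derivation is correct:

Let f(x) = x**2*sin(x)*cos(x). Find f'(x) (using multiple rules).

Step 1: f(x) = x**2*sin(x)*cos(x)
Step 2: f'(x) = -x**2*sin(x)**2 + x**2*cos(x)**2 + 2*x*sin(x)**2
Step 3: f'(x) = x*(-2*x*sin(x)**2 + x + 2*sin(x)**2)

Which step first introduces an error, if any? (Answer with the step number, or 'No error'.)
Step 2

Step 2 is incorrect due to a wrong trig function.
The step shows: -x**2*sin(x)**2 + x**2*cos(x)**2 + 2*x*sin(x)**2
The correct value should be: -x**2*sin(x)**2 + x**2*cos(x)**2 + 2*x*sin(x)*cos(x)

Explanation: cos(x) was incorrectly written as sin(x): the term 2*x*sin(x)*cos(x) was incorrectly written as 2*x*sin(x)**2
The later steps are derived from this incorrect expression, so the error originates in Step 2.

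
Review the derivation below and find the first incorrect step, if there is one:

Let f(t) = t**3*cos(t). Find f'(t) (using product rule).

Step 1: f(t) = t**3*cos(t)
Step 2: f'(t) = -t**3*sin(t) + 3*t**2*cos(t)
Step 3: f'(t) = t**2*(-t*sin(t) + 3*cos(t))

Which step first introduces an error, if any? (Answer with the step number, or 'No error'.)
No error

All steps in this derivation are correct.
The final answer f'(t) = t**2*(-t*sin(t) + 3*cos(t)) is valid.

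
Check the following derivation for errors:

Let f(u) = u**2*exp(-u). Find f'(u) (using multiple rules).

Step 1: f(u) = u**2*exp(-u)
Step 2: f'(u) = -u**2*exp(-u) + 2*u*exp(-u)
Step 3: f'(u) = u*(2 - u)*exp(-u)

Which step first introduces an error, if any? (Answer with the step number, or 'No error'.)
No error

All steps in this derivation are correct.
The final answer f'(u) = u*(2 - u)*exp(-u) is valid.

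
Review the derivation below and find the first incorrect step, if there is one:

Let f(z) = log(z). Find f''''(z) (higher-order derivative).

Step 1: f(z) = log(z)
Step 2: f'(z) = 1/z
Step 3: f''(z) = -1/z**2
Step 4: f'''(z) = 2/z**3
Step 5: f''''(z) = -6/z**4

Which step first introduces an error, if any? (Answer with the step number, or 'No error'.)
No error

All steps in this derivation are correct.
The final answer f''''(z) = -6/z**4 is valid.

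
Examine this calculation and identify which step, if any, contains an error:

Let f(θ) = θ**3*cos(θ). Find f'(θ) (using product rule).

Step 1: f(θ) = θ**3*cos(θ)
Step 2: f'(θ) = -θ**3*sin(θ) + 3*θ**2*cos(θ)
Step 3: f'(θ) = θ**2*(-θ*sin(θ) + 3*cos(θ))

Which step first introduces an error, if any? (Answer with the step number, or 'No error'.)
No error

All steps in this derivation are correct.
The final answer f'(θ) = θ**2*(-θ*sin(θ) + 3*cos(θ)) is valid.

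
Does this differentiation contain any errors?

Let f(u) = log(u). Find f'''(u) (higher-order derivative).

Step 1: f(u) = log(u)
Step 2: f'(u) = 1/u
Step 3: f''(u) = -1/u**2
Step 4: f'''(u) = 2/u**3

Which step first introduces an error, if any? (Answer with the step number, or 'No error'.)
No error

All steps in this derivation are correct.
The final answer f'''(u) = 2/u**3 is valid.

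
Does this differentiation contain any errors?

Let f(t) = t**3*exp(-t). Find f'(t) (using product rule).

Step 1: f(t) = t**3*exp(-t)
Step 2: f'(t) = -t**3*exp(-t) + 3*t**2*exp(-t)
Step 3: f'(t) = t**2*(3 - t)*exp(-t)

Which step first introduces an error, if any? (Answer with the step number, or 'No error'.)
No error

All steps in this derivation are correct.
The final answer f'(t) = t**2*(3 - t)*exp(-t) is valid.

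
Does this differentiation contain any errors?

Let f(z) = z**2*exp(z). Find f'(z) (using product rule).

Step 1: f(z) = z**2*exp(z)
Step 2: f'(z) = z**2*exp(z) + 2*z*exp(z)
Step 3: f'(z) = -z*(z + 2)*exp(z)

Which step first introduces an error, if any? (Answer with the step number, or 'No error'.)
Step 3

Step 3 is incorrect due to a sign flip.
The step shows: -z*(z + 2)*exp(z)
The correct value should be: z*(z + 2)*exp(z)

Explanation: The sign of the whole expression was flipped: the term z*(z + 2)*exp(z) was incorrectly written as -z*(z + 2)*exp(z)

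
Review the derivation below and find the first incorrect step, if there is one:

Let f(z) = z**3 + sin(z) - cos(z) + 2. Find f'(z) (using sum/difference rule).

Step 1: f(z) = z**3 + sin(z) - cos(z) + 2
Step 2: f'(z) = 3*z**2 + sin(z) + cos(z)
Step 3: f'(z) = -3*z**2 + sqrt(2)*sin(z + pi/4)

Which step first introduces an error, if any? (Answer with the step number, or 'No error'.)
Step 3

Step 3 is incorrect due to a sign flip.
The step shows: -3*z**2 + sqrt(2)*sin(z + pi/4)
The correct value should be: 3*z**2 + sqrt(2)*sin(z + pi/4)

Explanation: The sign of one term was flipped: the term 3*z**2 was incorrectly written as -3*z**2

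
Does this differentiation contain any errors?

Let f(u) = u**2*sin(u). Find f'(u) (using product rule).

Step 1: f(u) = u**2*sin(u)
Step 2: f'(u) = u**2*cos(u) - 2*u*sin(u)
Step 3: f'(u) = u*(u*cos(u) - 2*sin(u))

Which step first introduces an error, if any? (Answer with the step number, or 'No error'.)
Step 2

Step 2 is incorrect due to a sign flip.
The step shows: u**2*cos(u) - 2*u*sin(u)
The correct value should be: u**2*cos(u) + 2*u*sin(u)

Explanation: The sign of one term was flipped: the term 2*u*sin(u) was incorrectly written as -2*u*sin(u)
The later steps are derived from this incorrect expression, so the error originates in Step 2.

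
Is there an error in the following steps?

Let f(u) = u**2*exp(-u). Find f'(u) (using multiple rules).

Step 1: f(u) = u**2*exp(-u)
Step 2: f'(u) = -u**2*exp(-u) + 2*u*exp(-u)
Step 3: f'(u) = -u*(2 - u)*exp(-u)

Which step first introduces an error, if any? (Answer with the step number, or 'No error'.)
Step 3

Step 3 is incorrect due to a sign flip.
The step shows: -u*(2 - u)*exp(-u)
The correct value should be: u*(2 - u)*exp(-u)

Explanation: The sign of the whole expression was flipped: the term u*(2 - u)*exp(-u) was incorrectly written as -u*(2 - u)*exp(-u)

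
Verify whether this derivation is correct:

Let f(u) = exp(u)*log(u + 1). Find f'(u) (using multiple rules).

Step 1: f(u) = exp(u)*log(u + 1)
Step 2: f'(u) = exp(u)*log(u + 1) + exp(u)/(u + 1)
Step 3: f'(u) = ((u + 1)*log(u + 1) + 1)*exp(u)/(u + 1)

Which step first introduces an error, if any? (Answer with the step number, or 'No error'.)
No error

All steps in this derivation are correct.
The final answer f'(u) = ((u + 1)*log(u + 1) + 1)*exp(u)/(u + 1) is valid.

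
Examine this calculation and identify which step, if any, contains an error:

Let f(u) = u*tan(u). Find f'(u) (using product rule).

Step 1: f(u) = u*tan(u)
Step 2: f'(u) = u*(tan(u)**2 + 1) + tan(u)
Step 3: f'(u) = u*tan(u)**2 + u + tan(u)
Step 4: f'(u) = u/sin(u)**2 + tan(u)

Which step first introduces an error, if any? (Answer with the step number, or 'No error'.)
Step 4

Step 4 is incorrect due to a wrong trig function.
The step shows: u/sin(u)**2 + tan(u)
The correct value should be: u/cos(u)**2 + tan(u)

Explanation: cos(u) was incorrectly written as sin(u): the term u/cos(u)**2 was incorrectly written as u/sin(u)**2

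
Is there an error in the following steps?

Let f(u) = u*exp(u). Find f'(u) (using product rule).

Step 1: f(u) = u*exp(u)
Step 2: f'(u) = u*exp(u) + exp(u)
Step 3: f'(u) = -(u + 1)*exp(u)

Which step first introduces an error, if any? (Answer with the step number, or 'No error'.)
Step 3

Step 3 is incorrect due to a sign flip.
The step shows: -(u + 1)*exp(u)
The correct value should be: (u + 1)*exp(u)

Explanation: The sign of the whole expression was flipped: the term (u + 1)*exp(u) was incorrectly written as -(u + 1)*exp(u)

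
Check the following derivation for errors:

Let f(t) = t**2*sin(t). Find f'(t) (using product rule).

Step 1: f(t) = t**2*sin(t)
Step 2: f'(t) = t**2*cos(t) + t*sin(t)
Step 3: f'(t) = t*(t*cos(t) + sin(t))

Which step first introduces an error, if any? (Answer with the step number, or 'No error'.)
Step 2

Step 2 is incorrect due to a wrong coefficient.
The step shows: t**2*cos(t) + t*sin(t)
The correct value should be: t**2*cos(t) + 2*t*sin(t)

Explanation: The coefficient 2 was incorrectly written as 1: the term 2*t*sin(t) was incorrectly written as t*sin(t)
The later steps are derived from this incorrect expression, so the error originates in Step 2.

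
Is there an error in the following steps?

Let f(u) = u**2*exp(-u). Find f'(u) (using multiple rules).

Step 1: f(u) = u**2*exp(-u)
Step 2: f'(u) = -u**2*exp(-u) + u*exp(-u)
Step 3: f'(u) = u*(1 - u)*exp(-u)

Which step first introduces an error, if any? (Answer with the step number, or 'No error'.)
Step 2

Step 2 is incorrect due to a wrong coefficient.
The step shows: -u**2*exp(-u) + u*exp(-u)
The correct value should be: -u**2*exp(-u) + 2*u*exp(-u)

Explanation: The coefficient 2 was incorrectly written as 1: the term 2*u*exp(-u) was incorrectly written as u*exp(-u)
The later steps are derived from this incorrect expression, so the error originates in Step 2.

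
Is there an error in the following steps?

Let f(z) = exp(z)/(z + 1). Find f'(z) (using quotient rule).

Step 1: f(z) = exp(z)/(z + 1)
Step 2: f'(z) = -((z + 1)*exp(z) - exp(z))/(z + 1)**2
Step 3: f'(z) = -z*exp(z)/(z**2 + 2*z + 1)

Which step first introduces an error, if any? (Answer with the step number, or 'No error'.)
Step 2

Step 2 is incorrect due to a sign flip.
The step shows: -((z + 1)*exp(z) - exp(z))/(z + 1)**2
The correct value should be: ((z + 1)*exp(z) - exp(z))/(z + 1)**2

Explanation: The sign of the whole expression was flipped: the term ((z + 1)*exp(z) - exp(z))/(z + 1)**2 was incorrectly written as -((z + 1)*exp(z) - exp(z))/(z + 1)**2
The later steps are derived from this incorrect expression, so the error originates in Step 2.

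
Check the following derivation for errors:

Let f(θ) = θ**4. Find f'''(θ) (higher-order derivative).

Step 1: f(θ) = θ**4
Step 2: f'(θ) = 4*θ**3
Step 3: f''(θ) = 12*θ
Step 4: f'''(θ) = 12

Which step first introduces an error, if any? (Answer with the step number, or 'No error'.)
Step 3

Step 3 is incorrect due to a wrong exponent.
The step shows: 12*θ
The correct value should be: 12*θ**2

Explanation: The exponent 2 on θ was incorrectly written as 1: the term 12*θ**2 was incorrectly written as 12*θ
The later steps are derived from this incorrect expression, so the error originates in Step 3.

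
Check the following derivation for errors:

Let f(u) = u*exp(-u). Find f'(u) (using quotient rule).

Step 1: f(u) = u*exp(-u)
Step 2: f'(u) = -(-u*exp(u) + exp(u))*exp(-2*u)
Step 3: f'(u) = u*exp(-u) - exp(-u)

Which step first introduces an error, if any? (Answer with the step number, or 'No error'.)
Step 2

Step 2 is incorrect due to a sign flip.
The step shows: -(-u*exp(u) + exp(u))*exp(-2*u)
The correct value should be: (-u*exp(u) + exp(u))*exp(-2*u)

Explanation: The sign of the whole expression was flipped: the term (-u*exp(u) + exp(u))*exp(-2*u) was incorrectly written as -(-u*exp(u) + exp(u))*exp(-2*u)
The later steps are derived from this incorrect expression, so the error originates in Step 2.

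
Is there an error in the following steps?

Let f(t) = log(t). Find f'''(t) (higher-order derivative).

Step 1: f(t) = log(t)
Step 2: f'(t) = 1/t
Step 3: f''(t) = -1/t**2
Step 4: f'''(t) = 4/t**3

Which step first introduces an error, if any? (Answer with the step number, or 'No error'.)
Step 4

Step 4 is incorrect due to a wrong coefficient.
The step shows: 4/t**3
The correct value should be: 2/t**3

Explanation: The coefficient 2 was incorrectly written as 4: the term 2/t**3 was incorrectly written as 4/t**3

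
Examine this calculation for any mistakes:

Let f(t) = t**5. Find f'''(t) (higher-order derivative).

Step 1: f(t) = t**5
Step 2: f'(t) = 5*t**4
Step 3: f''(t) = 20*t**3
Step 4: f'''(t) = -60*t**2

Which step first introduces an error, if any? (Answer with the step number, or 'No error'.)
Step 4

Step 4 is incorrect due to a sign flip.
The step shows: -60*t**2
The correct value should be: 60*t**2

Explanation: The sign of the whole expression was flipped: the term 60*t**2 was incorrectly written as -60*t**2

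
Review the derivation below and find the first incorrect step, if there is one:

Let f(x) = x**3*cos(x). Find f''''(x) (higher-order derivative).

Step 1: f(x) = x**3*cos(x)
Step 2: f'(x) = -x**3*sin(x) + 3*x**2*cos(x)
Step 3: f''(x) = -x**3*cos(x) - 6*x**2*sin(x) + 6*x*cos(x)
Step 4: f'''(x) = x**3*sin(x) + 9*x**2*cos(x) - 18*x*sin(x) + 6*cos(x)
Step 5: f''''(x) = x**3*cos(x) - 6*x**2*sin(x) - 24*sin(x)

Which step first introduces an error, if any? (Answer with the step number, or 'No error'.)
Step 4

Step 4 is incorrect due to a sign flip.
The step shows: x**3*sin(x) + 9*x**2*cos(x) - 18*x*sin(x) + 6*cos(x)
The correct value should be: x**3*sin(x) - 9*x**2*cos(x) - 18*x*sin(x) + 6*cos(x)

Explanation: The sign of one term was flipped: the term -9*x**2*cos(x) was incorrectly written as 9*x**2*cos(x)
The later steps are derived from this incorrect expression, so the error originates in Step 4.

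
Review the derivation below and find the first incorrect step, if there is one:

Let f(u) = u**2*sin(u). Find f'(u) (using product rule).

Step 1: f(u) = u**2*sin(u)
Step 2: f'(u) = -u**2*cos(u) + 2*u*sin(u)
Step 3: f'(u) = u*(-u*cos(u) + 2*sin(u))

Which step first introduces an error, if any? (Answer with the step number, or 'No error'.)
Step 2

Step 2 is incorrect due to a sign flip.
The step shows: -u**2*cos(u) + 2*u*sin(u)
The correct value should be: u**2*cos(u) + 2*u*sin(u)

Explanation: The sign of one term was flipped: the term u**2*cos(u) was incorrectly written as -u**2*cos(u)
The later steps are derived from this incorrect expression, so the error originates in Step 2.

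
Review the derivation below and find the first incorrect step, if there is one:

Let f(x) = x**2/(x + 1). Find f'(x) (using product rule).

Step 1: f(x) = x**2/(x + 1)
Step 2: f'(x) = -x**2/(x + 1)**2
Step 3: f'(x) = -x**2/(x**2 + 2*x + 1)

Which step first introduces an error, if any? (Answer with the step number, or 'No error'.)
Step 2

Step 2 is incorrect due to a dropped term.
The step shows: -x**2/(x + 1)**2
The correct value should be: -x**2/(x + 1)**2 + 2*x/(x + 1)

Explanation: A term was dropped: the term 2*x/(x + 1) was incorrectly omitted
The later steps are derived from this incorrect expression, so the error originates in Step 2.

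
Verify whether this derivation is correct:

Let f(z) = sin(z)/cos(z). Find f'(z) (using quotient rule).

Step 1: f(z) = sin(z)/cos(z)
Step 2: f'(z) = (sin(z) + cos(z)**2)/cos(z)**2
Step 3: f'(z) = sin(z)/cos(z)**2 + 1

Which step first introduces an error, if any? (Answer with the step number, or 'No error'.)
Step 2

Step 2 is incorrect due to a wrong exponent.
The step shows: (sin(z) + cos(z)**2)/cos(z)**2
The correct value should be: (sin(z)**2 + cos(z)**2)/cos(z)**2

Explanation: The exponent 2 on sin(z) was incorrectly written as 1: the term (sin(z)**2 + cos(z)**2)/cos(z)**2 was incorrectly written as (sin(z) + cos(z)**2)/cos(z)**2
The later steps are derived from this incorrect expression, so the error originates in Step 2.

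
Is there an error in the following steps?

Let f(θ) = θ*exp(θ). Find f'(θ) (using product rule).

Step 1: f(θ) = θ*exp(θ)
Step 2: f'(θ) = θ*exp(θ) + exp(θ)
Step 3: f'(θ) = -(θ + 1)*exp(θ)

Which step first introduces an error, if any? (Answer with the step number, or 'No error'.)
Step 3

Step 3 is incorrect due to a sign flip.
The step shows: -(θ + 1)*exp(θ)
The correct value should be: (θ + 1)*exp(θ)

Explanation: The sign of the whole expression was flipped: the term (θ + 1)*exp(θ) was incorrectly written as -(θ + 1)*exp(θ)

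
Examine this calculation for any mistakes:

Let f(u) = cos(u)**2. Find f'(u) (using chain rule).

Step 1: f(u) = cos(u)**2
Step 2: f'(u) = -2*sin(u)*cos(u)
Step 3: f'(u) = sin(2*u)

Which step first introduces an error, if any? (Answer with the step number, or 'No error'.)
Step 3

Step 3 is incorrect due to a sign flip.
The step shows: sin(2*u)
The correct value should be: -sin(2*u)

Explanation: The sign of the whole expression was flipped: the term -sin(2*u) was incorrectly written as sin(2*u)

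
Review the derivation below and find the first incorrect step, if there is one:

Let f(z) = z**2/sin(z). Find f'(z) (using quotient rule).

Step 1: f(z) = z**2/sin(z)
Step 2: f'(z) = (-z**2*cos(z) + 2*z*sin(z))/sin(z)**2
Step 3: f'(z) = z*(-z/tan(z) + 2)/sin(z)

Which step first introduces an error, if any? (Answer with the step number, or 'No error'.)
No error

All steps in this derivation are correct.
The final answer f'(z) = z*(-z/tan(z) + 2)/sin(z) is valid.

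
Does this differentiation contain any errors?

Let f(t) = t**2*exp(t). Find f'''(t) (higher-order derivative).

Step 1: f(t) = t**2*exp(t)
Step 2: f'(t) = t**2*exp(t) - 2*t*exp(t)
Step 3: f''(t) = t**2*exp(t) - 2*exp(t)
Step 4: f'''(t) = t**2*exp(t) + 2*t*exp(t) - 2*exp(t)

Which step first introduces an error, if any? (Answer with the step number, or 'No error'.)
Step 2

Step 2 is incorrect due to a sign flip.
The step shows: t**2*exp(t) - 2*t*exp(t)
The correct value should be: t**2*exp(t) + 2*t*exp(t)

Explanation: The sign of one term was flipped: the term 2*t*exp(t) was incorrectly written as -2*t*exp(t)
The later steps are derived from this incorrect expression, so the error originates in Step 2.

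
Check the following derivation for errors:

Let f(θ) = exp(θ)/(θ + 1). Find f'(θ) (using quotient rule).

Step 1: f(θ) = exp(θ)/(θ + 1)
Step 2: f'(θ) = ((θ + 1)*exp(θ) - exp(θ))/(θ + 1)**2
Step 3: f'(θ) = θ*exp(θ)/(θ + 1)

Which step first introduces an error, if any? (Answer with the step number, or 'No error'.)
Step 3

Step 3 is incorrect due to a wrong exponent.
The step shows: θ*exp(θ)/(θ + 1)
The correct value should be: θ*exp(θ)/(θ + 1)**2

Explanation: The exponent -2 on θ + 1 was incorrectly written as -1: the term θ*exp(θ)/(θ + 1)**2 was incorrectly written as θ*exp(θ)/(θ + 1)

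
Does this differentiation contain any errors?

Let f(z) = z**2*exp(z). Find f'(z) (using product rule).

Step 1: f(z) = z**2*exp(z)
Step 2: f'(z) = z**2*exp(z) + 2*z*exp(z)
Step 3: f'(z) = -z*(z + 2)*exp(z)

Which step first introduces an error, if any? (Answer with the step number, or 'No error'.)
Step 3

Step 3 is incorrect due to a sign flip.
The step shows: -z*(z + 2)*exp(z)
The correct value should be: z*(z + 2)*exp(z)

Explanation: The sign of the whole expression was flipped: the term z*(z + 2)*exp(z) was incorrectly written as -z*(z + 2)*exp(z)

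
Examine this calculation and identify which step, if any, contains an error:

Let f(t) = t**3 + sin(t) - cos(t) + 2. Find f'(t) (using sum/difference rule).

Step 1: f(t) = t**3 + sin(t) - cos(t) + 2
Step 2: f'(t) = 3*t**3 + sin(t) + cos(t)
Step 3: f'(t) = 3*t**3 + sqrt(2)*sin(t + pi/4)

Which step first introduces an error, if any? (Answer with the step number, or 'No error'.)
Step 2

Step 2 is incorrect due to a wrong exponent.
The step shows: 3*t**3 + sin(t) + cos(t)
The correct value should be: 3*t**2 + sin(t) + cos(t)

Explanation: The exponent 2 on t was incorrectly written as 3: the term 3*t**2 was incorrectly written as 3*t**3
The later steps are derived from this incorrect expression, so the error originates in Step 2.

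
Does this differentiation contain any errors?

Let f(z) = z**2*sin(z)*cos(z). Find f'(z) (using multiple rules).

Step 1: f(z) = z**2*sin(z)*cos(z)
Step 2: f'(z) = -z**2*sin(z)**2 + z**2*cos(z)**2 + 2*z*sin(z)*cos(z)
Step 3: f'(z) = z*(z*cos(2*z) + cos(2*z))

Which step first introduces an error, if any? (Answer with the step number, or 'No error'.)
Step 3

Step 3 is incorrect due to a wrong trig function.
The step shows: z*(z*cos(2*z) + cos(2*z))
The correct value should be: z*(z*cos(2*z) + sin(2*z))

Explanation: sin(2*z) was incorrectly written as cos(2*z): the term z*(z*cos(2*z) + sin(2*z)) was incorrectly written as z*(z*cos(2*z) + cos(2*z))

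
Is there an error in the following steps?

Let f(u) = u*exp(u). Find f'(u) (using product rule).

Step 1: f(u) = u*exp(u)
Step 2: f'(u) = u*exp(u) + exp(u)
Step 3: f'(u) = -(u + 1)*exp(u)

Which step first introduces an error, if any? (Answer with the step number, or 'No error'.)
Step 3

Step 3 is incorrect due to a sign flip.
The step shows: -(u + 1)*exp(u)
The correct value should be: (u + 1)*exp(u)

Explanation: The sign of the whole expression was flipped: the term (u + 1)*exp(u) was incorrectly written as -(u + 1)*exp(u)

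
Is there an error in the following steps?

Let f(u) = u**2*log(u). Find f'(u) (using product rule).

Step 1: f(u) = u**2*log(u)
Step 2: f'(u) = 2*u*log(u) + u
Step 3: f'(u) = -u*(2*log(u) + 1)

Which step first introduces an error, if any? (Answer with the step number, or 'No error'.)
Step 3

Step 3 is incorrect due to a sign flip.
The step shows: -u*(2*log(u) + 1)
The correct value should be: u*(2*log(u) + 1)

Explanation: The sign of the whole expression was flipped: the term u*(2*log(u) + 1) was incorrectly written as -u*(2*log(u) + 1)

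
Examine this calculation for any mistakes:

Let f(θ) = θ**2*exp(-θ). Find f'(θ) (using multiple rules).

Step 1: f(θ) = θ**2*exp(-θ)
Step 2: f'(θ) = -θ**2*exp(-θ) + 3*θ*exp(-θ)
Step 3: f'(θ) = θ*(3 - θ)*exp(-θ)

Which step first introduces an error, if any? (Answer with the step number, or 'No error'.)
Step 2

Step 2 is incorrect due to a wrong coefficient.
The step shows: -θ**2*exp(-θ) + 3*θ*exp(-θ)
The correct value should be: -θ**2*exp(-θ) + 2*θ*exp(-θ)

Explanation: The coefficient 2 was incorrectly written as 3: the term 2*θ*exp(-θ) was incorrectly written as 3*θ*exp(-θ)
The later steps are derived from this incorrect expression, so the error originates in Step 2.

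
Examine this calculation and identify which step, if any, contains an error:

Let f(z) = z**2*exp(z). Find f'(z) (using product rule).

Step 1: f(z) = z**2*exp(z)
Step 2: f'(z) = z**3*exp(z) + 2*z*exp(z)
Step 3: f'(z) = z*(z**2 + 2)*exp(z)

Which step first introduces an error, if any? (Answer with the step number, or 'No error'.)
Step 2

Step 2 is incorrect due to a wrong exponent.
The step shows: z**3*exp(z) + 2*z*exp(z)
The correct value should be: z**2*exp(z) + 2*z*exp(z)

Explanation: The exponent 2 on z was incorrectly written as 3: the term z**2*exp(z) was incorrectly written as z**3*exp(z)
The later steps are derived from this incorrect expression, so the error originates in Step 2.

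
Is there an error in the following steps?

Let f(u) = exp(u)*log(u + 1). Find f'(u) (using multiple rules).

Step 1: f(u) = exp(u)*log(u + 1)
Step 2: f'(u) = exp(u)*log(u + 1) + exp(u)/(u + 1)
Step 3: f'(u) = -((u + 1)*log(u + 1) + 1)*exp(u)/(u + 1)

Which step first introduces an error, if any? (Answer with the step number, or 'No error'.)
Step 3

Step 3 is incorrect due to a sign flip.
The step shows: -((u + 1)*log(u + 1) + 1)*exp(u)/(u + 1)
The correct value should be: ((u + 1)*log(u + 1) + 1)*exp(u)/(u + 1)

Explanation: The sign of the whole expression was flipped: the term ((u + 1)*log(u + 1) + 1)*exp(u)/(u + 1) was incorrectly written as -((u + 1)*log(u + 1) + 1)*exp(u)/(u + 1)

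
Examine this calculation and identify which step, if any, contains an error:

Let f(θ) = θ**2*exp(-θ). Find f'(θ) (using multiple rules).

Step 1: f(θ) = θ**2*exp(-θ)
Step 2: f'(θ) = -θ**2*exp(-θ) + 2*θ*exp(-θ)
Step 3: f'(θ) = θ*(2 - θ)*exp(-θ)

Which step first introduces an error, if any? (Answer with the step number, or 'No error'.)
No error

All steps in this derivation are correct.
The final answer f'(θ) = θ*(2 - θ)*exp(-θ) is valid.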